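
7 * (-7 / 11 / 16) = -49 / 176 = -0.28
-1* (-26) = 26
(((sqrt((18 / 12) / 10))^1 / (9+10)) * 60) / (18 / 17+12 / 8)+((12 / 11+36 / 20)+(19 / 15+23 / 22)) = 68 * sqrt(15) / 551+1717 / 330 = 5.68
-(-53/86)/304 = 0.00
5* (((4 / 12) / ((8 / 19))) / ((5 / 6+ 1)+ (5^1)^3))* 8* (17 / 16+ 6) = 10735 / 6088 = 1.76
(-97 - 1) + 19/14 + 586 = 6851/14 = 489.36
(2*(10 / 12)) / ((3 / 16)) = 80 / 9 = 8.89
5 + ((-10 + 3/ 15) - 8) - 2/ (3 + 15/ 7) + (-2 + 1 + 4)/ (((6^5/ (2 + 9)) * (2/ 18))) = -18937/ 1440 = -13.15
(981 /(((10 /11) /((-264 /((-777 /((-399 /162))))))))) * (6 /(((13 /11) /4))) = -44104016 /2405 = -18338.47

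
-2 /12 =-1 /6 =-0.17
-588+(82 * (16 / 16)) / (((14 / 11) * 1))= -3665 / 7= -523.57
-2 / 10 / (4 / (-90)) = 9 / 2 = 4.50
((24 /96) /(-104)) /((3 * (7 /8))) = -1 /1092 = -0.00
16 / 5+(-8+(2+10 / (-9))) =-176 / 45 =-3.91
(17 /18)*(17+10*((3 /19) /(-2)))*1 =15.31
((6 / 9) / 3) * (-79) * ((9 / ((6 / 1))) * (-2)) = 158 / 3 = 52.67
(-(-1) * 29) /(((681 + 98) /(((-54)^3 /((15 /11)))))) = -16743672 /3895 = -4298.76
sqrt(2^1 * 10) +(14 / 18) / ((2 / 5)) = 35 / 18 +2 * sqrt(5) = 6.42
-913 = -913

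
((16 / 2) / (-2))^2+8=24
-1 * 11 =-11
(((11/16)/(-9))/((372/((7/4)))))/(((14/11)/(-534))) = 10769/71424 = 0.15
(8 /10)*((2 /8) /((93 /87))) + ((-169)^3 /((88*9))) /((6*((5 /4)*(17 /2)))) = -149338237 /1565190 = -95.41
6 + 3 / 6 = 13 / 2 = 6.50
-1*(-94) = 94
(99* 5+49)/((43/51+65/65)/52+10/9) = 2164032/4561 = 474.46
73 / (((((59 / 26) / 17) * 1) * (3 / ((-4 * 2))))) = -1458.35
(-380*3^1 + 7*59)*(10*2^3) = -58160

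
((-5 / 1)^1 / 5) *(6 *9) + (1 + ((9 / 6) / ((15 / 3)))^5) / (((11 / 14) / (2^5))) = -41168 / 3125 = -13.17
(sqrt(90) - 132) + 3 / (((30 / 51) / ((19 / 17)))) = -116.81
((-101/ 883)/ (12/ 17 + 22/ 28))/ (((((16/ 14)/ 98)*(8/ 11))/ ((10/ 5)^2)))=-45347687/ 1253860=-36.17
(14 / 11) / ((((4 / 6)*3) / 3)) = 21 / 11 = 1.91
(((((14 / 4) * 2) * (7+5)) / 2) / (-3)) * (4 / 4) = -14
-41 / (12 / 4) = -41 / 3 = -13.67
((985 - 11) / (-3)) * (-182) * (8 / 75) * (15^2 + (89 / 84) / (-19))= 18183189128 / 12825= 1417792.52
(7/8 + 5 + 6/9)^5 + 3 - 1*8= 95349179437/7962624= 11974.59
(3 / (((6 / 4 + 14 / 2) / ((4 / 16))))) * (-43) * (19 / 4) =-2451 / 136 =-18.02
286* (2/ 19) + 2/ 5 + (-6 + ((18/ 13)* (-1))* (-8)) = 35.58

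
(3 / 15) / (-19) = -1 / 95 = -0.01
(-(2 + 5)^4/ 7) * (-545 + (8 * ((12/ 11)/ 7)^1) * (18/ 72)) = 2055109/ 11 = 186828.09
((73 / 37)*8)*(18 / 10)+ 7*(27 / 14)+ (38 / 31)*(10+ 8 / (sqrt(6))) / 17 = 152*sqrt(6) / 1581+ 8312789 / 194990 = 42.87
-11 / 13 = -0.85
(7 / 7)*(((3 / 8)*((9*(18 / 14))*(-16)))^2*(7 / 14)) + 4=118294 / 49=2414.16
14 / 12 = 7 / 6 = 1.17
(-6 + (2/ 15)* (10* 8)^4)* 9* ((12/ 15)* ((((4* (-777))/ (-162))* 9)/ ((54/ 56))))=7040985923.79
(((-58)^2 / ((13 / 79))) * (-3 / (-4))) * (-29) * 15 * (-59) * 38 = 194387890590 / 13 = 14952914660.77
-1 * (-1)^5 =1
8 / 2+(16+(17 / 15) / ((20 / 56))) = 1738 / 75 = 23.17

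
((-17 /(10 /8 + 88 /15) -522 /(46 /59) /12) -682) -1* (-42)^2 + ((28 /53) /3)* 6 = -5211637731 /2082052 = -2503.13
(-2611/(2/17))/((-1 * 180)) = 44387/360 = 123.30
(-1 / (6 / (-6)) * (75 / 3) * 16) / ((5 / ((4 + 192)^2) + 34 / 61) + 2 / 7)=187470080 / 395197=474.37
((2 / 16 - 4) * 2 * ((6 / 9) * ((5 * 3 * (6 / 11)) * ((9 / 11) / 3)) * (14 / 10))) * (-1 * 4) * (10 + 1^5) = 7812 / 11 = 710.18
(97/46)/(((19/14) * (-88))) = -679/38456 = -0.02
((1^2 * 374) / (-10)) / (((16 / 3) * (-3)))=187 / 80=2.34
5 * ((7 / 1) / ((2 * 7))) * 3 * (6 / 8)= 45 / 8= 5.62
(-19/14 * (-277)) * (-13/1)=-68419/14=-4887.07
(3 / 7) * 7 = 3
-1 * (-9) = 9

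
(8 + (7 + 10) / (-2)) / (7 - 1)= -1 / 12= -0.08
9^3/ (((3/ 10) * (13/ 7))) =17010/ 13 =1308.46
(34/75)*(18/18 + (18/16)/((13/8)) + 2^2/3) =4012/2925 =1.37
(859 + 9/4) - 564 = 1189/4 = 297.25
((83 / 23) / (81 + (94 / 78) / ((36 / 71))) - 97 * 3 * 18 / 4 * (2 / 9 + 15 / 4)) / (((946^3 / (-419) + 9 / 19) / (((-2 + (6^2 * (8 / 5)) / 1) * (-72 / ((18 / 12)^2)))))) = -991831483084466856 / 216539424630052195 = -4.58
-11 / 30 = -0.37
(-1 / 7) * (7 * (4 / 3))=-4 / 3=-1.33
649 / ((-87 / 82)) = -53218 / 87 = -611.70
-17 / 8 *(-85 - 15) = 425 / 2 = 212.50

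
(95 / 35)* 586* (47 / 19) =27542 / 7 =3934.57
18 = 18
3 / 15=1 / 5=0.20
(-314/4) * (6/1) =-471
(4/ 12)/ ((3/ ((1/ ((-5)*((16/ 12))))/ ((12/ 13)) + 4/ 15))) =5/ 432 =0.01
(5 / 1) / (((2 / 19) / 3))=285 / 2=142.50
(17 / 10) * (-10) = -17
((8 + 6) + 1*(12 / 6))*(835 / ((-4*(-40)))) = 167 / 2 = 83.50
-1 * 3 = -3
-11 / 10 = -1.10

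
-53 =-53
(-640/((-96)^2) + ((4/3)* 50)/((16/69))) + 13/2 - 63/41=863147/2952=292.39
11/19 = 0.58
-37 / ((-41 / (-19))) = -703 / 41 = -17.15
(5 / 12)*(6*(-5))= -25 / 2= -12.50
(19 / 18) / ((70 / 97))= 1843 / 1260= 1.46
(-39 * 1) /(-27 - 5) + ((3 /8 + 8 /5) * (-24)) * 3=-22557 /160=-140.98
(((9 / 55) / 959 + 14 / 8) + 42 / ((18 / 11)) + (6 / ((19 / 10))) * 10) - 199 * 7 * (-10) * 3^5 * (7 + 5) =488489699571847 / 12025860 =40619939.00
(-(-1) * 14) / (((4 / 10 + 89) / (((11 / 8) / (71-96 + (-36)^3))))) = -385 / 83465628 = -0.00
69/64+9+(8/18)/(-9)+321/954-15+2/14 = -8639153/1923264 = -4.49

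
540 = 540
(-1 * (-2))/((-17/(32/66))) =-32/561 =-0.06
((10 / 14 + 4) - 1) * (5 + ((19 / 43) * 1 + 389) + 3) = 444340 / 301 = 1476.21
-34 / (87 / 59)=-2006 / 87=-23.06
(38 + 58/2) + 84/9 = 229/3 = 76.33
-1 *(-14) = 14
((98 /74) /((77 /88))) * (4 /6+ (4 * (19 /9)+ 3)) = 6104 /333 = 18.33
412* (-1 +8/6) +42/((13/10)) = 6616/39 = 169.64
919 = 919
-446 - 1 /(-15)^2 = -100351 /225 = -446.00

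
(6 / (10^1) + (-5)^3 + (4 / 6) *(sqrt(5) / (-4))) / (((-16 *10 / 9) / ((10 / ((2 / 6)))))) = 210.55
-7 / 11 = -0.64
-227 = -227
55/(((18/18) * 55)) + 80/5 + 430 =447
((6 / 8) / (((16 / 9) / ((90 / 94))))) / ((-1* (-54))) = 45 / 6016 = 0.01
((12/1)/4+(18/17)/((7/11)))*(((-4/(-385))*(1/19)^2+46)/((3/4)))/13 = 946210472/43001959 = 22.00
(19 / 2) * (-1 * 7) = -133 / 2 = -66.50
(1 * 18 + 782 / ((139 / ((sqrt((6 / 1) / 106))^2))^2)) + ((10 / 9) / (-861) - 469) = -189672627433939 / 420559067061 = -451.00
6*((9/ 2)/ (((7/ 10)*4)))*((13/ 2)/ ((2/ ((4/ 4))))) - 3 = 1587/ 56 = 28.34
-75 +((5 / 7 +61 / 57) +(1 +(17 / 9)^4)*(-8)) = -159736079 / 872613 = -183.05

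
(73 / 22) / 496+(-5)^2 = 272873 / 10912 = 25.01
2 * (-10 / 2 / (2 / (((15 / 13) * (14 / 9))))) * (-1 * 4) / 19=1400 / 741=1.89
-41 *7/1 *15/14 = -615/2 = -307.50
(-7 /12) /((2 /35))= -245 /24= -10.21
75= 75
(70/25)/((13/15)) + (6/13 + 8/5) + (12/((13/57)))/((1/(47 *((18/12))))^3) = 2396754643/130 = 18436574.18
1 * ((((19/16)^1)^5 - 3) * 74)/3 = -24776273/1572864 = -15.75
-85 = -85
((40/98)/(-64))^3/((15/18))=-75/240945152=-0.00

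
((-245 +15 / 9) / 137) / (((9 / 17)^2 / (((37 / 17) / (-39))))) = 459170 / 1298349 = 0.35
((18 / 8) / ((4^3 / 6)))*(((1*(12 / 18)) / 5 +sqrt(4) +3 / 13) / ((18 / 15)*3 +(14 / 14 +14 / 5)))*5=20745 / 61568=0.34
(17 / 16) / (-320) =-17 / 5120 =-0.00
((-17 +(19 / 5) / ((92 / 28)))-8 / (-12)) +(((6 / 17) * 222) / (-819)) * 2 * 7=-1259276 / 76245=-16.52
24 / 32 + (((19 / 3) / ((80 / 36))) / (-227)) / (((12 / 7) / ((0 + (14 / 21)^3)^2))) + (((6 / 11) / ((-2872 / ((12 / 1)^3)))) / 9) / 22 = 107495506843 / 143768320740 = 0.75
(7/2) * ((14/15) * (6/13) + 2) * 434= 240002/65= 3692.34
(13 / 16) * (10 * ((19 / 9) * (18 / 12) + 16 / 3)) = 69.06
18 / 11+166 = 1844 / 11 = 167.64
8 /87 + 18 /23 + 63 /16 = 4.81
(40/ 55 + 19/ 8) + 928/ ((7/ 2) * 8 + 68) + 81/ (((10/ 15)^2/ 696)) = 33490715/ 264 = 126858.77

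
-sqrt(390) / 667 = -0.03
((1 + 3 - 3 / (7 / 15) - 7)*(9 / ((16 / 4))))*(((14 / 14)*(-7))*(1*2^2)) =594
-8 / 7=-1.14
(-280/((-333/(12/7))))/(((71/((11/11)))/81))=4320/2627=1.64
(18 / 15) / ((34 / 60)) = 36 / 17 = 2.12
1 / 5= 0.20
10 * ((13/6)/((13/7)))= 35/3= 11.67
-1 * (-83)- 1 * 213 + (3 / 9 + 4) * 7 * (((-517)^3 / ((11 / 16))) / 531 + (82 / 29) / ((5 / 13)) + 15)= -11481637.09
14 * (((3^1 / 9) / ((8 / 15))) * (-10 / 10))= -35 / 4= -8.75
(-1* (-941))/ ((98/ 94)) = 44227/ 49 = 902.59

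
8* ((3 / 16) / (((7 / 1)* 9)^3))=1 / 166698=0.00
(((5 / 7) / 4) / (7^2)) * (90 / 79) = 225 / 54194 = 0.00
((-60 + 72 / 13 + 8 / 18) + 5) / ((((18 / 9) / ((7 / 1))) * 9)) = -40145 / 2106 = -19.06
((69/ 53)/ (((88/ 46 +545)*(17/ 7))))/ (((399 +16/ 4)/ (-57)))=-30153/ 217498697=-0.00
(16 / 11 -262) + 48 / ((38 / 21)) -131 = -76289 / 209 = -365.02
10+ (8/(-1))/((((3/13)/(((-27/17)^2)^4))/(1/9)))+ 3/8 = -8124025997293/55806059528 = -145.58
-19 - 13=-32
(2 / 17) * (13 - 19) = -12 / 17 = -0.71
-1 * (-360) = 360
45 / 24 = 15 / 8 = 1.88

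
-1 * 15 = -15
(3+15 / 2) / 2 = 21 / 4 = 5.25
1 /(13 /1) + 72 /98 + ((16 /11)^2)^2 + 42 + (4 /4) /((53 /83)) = 24148204890 /494294801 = 48.85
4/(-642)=-2/321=-0.01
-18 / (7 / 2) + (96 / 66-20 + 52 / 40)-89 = -85769 / 770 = -111.39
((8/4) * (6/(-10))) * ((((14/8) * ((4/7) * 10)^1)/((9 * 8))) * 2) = -1/3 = -0.33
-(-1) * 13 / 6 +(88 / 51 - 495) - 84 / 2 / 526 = -13176601 / 26826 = -491.19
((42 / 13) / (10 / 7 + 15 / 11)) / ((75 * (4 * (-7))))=-77 / 139750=-0.00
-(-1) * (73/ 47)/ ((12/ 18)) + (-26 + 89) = 6141/ 94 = 65.33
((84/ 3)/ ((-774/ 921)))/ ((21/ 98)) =-60172/ 387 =-155.48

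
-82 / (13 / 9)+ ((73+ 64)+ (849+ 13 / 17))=205529 / 221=930.00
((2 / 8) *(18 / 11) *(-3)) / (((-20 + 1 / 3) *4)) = 0.02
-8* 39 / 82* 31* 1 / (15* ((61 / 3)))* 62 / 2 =-149916 / 12505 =-11.99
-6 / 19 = -0.32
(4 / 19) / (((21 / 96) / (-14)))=-13.47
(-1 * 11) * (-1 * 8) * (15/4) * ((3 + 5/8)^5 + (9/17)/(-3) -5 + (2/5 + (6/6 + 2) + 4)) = 57738146961/278528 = 207297.46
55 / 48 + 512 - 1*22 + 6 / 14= 491.57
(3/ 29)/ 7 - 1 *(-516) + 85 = 601.01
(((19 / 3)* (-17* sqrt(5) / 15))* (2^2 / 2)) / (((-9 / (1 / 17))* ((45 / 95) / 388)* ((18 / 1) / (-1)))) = -140068* sqrt(5) / 32805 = -9.55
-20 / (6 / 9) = -30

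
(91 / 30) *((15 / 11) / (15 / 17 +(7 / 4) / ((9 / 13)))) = 27846 / 22957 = 1.21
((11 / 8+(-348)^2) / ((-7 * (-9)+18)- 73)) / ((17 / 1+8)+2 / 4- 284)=-968843 / 16544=-58.56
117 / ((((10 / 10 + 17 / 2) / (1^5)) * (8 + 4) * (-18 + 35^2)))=39 / 45866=0.00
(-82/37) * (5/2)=-205/37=-5.54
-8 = -8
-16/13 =-1.23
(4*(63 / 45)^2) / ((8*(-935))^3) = -49 / 2615681200000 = -0.00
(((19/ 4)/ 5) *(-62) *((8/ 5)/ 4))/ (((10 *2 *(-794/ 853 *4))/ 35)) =3516919/ 317600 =11.07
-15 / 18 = -5 / 6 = -0.83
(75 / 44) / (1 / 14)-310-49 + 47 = -6339 / 22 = -288.14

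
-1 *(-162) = 162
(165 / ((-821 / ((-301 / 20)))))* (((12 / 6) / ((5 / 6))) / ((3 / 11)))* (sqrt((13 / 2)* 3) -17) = -1857471 / 4105 + 109263* sqrt(78) / 8210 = -334.95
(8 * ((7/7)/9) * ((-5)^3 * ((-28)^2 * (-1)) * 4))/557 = 3136000/5013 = 625.57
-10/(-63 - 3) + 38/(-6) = -68/11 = -6.18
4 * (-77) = -308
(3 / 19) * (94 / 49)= 282 / 931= 0.30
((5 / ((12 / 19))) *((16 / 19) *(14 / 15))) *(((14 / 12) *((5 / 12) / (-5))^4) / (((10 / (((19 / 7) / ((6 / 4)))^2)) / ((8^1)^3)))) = 5776 / 98415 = 0.06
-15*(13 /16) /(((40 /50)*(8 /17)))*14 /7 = -64.75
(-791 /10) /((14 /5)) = -113 /4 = -28.25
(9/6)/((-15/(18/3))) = -3/5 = -0.60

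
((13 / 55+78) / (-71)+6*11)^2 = 64225244329 / 15249025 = 4211.76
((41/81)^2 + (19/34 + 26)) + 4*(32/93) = 194951671/6915294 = 28.19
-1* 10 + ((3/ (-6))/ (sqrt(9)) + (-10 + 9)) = -67/ 6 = -11.17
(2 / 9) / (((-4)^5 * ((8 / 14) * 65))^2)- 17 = -5422605926351 / 318976819200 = -17.00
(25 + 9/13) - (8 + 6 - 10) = 282/13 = 21.69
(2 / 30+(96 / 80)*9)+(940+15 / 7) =100066 / 105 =953.01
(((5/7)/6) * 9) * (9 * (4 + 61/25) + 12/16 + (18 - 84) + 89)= 24513/280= 87.55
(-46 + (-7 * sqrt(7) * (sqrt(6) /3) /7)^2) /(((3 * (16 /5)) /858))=-22165 /6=-3694.17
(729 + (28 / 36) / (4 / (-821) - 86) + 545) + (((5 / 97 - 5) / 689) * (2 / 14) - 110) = 346056443769203 / 297301922190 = 1163.99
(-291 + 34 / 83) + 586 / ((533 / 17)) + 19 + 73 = -7958593 / 44239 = -179.90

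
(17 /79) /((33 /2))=34 /2607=0.01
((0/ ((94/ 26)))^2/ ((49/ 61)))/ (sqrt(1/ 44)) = 0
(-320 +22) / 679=-298 / 679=-0.44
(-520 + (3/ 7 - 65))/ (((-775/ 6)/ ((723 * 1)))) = 572616/ 175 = 3272.09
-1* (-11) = 11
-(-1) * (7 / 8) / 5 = 7 / 40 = 0.18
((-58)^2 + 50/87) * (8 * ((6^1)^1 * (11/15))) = 51518368/435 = 118433.03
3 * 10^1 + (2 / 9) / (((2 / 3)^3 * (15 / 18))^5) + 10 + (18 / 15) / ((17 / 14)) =7701028313 / 27200000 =283.13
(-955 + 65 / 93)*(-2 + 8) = -177500 / 31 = -5725.81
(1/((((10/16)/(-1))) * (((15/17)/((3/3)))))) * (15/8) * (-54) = 918/5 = 183.60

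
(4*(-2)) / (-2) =4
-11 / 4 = -2.75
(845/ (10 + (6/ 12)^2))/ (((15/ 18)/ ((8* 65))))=2109120/ 41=51441.95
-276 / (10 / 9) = -248.40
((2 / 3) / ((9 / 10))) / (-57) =-20 / 1539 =-0.01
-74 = -74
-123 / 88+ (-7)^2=4189 / 88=47.60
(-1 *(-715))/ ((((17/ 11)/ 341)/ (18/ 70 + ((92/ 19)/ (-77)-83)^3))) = -3616003645878340548/ 39994829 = -90411779129.71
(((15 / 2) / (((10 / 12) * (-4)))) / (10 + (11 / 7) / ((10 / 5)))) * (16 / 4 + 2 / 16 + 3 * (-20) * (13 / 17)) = 357777 / 41072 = 8.71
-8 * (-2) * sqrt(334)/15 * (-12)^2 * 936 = 718848 * sqrt(334)/5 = 2627485.32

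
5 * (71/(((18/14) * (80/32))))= 994/9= 110.44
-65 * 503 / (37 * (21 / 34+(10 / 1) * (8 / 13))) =-14451190 / 110741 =-130.50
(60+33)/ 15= 31/ 5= 6.20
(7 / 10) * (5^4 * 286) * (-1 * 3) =-375375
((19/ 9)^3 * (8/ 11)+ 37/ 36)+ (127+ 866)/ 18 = 2021981/ 32076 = 63.04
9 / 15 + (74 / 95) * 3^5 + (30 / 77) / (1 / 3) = 1397553 / 7315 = 191.05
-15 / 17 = -0.88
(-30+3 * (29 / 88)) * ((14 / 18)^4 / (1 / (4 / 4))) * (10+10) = -212.33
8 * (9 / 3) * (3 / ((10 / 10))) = 72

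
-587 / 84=-6.99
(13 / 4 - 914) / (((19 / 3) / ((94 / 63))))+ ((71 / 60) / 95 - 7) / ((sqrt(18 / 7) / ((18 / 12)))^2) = -23480007 / 106400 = -220.68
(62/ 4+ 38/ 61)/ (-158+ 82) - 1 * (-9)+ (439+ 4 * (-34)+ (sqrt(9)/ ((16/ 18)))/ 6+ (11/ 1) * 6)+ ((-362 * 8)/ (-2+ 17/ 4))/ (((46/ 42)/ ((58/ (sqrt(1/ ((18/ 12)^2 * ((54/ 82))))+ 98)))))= -39466376836669/ 124413976912+ 3527328 * sqrt(123)/ 6709123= -311.39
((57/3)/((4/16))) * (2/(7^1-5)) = 76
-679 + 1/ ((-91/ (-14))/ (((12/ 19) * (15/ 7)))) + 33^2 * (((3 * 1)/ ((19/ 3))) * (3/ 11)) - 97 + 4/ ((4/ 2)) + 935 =521972/ 1729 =301.89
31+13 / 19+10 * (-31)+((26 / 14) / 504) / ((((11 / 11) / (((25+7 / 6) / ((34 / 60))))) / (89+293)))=-121542599 / 569772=-213.32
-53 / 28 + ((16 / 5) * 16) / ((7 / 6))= 41.99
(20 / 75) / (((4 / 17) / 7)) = 119 / 15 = 7.93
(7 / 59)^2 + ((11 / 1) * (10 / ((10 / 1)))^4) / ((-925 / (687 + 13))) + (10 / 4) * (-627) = -1575.81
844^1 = 844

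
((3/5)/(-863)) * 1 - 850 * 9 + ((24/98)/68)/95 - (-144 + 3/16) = -8201982375267/1092696080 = -7506.19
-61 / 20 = -3.05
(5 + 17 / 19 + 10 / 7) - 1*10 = -356 / 133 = -2.68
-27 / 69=-9 / 23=-0.39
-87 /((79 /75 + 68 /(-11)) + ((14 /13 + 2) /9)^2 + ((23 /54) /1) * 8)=327509325 /6038953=54.23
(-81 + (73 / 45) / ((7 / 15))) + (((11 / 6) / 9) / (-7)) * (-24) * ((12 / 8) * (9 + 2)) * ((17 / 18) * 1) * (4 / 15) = -211552 / 2835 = -74.62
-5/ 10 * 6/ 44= -0.07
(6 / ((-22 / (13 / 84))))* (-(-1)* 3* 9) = -351 / 308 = -1.14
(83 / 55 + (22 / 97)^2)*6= 4845402 / 517495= 9.36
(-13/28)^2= 169/784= 0.22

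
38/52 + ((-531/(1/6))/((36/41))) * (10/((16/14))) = -3301859/104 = -31748.64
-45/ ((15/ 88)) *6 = -1584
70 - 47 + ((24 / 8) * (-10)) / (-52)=613 / 26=23.58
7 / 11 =0.64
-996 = -996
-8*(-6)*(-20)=-960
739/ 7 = 105.57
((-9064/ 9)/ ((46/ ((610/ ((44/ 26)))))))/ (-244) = 6695/ 207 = 32.34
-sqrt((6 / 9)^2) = -2 / 3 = -0.67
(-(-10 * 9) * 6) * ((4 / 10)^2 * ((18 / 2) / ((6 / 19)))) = 12312 / 5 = 2462.40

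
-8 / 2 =-4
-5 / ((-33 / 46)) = 230 / 33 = 6.97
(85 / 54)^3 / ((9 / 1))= 614125 / 1417176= 0.43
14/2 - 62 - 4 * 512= -2103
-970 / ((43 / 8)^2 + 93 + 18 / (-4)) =-8.26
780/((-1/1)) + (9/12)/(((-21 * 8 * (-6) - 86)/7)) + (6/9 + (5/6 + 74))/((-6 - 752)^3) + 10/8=-312703989604513/401548990064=-778.74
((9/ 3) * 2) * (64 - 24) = 240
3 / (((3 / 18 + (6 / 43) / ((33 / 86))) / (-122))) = -24156 / 35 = -690.17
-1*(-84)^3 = 592704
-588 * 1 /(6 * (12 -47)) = 14 /5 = 2.80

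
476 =476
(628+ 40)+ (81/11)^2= 87389/121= 722.22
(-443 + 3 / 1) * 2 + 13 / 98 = -86227 / 98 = -879.87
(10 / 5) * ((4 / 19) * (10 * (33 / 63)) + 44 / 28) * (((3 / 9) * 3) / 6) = 1067 / 1197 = 0.89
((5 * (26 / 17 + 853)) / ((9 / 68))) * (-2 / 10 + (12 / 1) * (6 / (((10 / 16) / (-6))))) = -200879356 / 9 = -22319928.44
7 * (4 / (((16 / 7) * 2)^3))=2401 / 8192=0.29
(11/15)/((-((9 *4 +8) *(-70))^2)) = -1/12936000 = -0.00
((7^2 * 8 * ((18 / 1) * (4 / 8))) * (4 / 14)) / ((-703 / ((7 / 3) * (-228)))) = 28224 / 37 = 762.81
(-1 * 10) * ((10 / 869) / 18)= -50 / 7821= -0.01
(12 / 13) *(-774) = -9288 / 13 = -714.46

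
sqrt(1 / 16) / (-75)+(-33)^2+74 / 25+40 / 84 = 764703 / 700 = 1092.43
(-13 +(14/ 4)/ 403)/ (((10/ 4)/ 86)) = -900506/ 2015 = -446.90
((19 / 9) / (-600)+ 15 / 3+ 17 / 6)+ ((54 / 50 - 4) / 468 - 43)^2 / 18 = 272475888229 / 2464020000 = 110.58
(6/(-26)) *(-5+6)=-3/13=-0.23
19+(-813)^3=-537367778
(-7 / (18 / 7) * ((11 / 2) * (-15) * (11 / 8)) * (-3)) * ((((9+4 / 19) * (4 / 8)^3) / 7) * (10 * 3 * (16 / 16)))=-4571.08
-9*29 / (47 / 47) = -261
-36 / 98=-0.37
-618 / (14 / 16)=-706.29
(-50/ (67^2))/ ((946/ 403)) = -10075/ 2123297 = -0.00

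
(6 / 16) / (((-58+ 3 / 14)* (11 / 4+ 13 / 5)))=-105 / 86563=-0.00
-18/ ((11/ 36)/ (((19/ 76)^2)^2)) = -81/ 352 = -0.23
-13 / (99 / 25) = -325 / 99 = -3.28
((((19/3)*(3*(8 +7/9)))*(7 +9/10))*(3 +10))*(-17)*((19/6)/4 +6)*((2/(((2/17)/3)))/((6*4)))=-72616712389/17280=-4202356.04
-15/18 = -5/6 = -0.83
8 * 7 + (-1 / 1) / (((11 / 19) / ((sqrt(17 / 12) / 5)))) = 56 - 19 * sqrt(51) / 330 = 55.59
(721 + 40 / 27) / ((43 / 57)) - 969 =-4370 / 387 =-11.29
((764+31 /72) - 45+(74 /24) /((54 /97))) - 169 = 90067 /162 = 555.97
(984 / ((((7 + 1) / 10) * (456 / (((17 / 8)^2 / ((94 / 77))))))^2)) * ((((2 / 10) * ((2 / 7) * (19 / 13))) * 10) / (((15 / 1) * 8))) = 14502168835 / 20596578582528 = 0.00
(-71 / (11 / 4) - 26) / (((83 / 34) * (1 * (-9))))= 6460 / 2739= 2.36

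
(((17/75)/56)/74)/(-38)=-17/11810400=-0.00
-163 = -163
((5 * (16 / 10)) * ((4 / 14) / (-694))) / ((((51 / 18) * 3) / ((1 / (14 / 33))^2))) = -4356 / 2023357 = -0.00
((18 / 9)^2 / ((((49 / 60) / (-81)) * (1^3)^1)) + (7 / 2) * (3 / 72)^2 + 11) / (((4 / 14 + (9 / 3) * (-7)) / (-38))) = -413698571 / 584640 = -707.61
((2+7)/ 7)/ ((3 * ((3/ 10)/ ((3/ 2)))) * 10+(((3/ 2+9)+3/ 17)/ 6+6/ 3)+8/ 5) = 3060/ 27083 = 0.11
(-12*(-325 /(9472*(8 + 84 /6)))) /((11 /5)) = 4875 /573056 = 0.01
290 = 290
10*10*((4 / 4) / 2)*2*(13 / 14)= 650 / 7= 92.86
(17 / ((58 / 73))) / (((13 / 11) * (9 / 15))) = 68255 / 2262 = 30.17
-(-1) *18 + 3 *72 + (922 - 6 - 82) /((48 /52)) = 2275 /2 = 1137.50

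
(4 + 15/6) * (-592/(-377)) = 296/29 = 10.21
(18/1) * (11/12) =33/2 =16.50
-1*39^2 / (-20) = 1521 / 20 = 76.05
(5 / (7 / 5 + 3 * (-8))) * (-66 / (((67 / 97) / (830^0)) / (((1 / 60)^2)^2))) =1067 / 654134400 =0.00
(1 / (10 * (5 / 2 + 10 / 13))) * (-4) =-0.12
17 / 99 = 0.17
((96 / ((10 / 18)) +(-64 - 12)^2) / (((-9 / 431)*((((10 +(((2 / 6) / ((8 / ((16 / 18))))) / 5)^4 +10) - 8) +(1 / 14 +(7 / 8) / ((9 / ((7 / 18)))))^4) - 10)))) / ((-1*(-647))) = -1206025005148576284672000 / 5478445924105839554327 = -220.14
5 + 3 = 8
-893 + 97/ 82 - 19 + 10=-73867/ 82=-900.82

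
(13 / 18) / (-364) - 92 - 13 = -52921 / 504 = -105.00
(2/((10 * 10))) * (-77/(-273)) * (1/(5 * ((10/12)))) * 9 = 99/8125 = 0.01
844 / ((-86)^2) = 211 / 1849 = 0.11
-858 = -858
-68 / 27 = -2.52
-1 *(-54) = 54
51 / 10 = 5.10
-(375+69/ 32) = -12069/ 32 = -377.16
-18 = -18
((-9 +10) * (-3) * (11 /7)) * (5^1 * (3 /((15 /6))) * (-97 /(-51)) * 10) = -64020 /119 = -537.98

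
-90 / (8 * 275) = -9 / 220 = -0.04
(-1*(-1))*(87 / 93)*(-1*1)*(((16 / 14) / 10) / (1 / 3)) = -348 / 1085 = -0.32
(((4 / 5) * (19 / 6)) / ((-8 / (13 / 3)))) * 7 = -1729 / 180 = -9.61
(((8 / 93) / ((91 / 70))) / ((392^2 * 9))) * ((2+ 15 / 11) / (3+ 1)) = 0.00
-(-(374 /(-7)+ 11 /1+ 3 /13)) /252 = -0.17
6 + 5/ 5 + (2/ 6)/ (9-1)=169/ 24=7.04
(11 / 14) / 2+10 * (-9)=-2509 / 28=-89.61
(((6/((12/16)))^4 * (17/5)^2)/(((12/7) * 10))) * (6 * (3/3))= 2071552/125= 16572.42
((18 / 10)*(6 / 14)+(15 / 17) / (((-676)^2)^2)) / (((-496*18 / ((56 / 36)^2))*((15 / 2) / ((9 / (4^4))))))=-223653786162121 / 228203543182226227200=-0.00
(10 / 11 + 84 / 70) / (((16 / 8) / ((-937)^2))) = 50922202 / 55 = 925858.22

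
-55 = -55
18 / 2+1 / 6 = 55 / 6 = 9.17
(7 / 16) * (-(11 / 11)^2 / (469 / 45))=-45 / 1072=-0.04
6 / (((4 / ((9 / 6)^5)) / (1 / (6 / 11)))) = 2673 / 128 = 20.88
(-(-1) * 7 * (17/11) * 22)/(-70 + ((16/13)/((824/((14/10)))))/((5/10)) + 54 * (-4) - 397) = -1593410/4572657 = -0.35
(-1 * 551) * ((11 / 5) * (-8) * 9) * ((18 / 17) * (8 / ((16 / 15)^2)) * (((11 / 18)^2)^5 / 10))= 157206730506661 / 333047697408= 472.02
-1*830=-830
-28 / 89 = -0.31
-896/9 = -99.56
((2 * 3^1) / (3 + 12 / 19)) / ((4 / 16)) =152 / 23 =6.61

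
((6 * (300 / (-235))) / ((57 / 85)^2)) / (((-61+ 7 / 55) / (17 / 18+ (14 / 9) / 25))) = 12000725 / 42604137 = 0.28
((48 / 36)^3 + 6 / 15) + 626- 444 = 24944 / 135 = 184.77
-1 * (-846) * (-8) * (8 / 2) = -27072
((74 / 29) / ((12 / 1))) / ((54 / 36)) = 37 / 261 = 0.14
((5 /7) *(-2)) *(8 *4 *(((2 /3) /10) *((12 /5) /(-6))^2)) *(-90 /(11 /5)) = 1536 /77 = 19.95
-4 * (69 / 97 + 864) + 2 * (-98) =-354520 / 97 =-3654.85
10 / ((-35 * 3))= -0.10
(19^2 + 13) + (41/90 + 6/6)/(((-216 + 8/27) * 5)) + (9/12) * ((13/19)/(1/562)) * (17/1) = 29194976533/5532800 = 5276.71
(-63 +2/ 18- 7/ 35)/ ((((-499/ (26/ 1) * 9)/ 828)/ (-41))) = -278426408/ 22455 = -12399.31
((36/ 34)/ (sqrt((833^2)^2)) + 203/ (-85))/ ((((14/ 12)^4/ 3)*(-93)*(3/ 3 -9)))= -22819219074/ 4389982433515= -0.01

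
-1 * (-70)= 70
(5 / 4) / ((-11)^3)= -5 / 5324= -0.00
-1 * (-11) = 11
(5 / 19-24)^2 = 203401 / 361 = 563.44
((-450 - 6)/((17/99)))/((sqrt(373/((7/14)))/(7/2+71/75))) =-2509254 * sqrt(746)/158525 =-432.33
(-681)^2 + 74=463835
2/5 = 0.40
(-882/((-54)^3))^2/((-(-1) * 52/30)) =0.00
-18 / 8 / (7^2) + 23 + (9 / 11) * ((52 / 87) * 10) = 1740941 / 62524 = 27.84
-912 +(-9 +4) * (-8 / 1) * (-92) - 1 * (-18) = -4574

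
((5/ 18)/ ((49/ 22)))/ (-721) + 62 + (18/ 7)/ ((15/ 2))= 99112711/ 1589805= 62.34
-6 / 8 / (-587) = 3 / 2348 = 0.00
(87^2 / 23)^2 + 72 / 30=286455153 / 2645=108300.62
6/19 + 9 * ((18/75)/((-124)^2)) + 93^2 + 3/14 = 221104481091/25562600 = 8649.53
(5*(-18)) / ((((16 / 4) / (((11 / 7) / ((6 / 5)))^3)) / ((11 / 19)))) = -9150625 / 312816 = -29.25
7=7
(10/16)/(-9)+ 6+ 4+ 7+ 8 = 1795/72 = 24.93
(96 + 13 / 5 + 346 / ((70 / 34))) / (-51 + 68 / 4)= -549 / 70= -7.84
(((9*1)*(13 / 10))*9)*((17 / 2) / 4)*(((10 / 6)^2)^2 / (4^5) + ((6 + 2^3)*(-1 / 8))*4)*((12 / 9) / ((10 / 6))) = -128176243 / 102400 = -1251.72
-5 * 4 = -20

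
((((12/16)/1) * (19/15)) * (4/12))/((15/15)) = 19/60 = 0.32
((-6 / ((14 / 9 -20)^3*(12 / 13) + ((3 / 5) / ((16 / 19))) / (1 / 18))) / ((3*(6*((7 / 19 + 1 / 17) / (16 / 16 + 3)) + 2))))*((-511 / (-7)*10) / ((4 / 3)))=44691636600 / 622917574429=0.07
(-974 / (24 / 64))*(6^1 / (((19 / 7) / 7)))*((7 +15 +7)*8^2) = -1417271296 / 19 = -74593226.11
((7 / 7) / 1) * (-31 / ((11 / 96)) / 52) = -744 / 143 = -5.20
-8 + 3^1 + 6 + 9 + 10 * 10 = 110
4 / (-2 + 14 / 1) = 1 / 3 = 0.33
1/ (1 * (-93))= -1/ 93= -0.01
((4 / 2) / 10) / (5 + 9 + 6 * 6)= 0.00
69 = 69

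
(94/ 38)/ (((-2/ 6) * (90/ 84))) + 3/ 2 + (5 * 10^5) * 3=284998969/ 190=1499994.57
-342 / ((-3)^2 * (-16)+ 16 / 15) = 2565 / 1072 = 2.39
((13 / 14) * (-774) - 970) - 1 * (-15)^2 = -13396 / 7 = -1913.71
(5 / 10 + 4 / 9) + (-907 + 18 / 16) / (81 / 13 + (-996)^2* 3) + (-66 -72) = -42420109871 / 309509640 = -137.06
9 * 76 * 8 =5472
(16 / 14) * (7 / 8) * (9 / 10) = 9 / 10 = 0.90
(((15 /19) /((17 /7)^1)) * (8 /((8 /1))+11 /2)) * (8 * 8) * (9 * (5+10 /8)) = 2457000 /323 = 7606.81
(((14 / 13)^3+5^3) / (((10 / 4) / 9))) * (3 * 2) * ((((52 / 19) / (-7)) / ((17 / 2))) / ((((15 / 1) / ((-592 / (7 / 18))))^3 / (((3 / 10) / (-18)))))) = -894971670836281344 / 409573084375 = -2185133.02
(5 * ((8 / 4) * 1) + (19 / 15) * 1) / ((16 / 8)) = 169 / 30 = 5.63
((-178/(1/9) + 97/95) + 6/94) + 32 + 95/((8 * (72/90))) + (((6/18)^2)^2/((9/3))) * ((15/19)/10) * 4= -17985688037/11573280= -1554.07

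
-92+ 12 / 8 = -181 / 2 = -90.50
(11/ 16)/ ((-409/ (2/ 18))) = -11/ 58896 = -0.00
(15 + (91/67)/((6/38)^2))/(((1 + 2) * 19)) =41896/34371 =1.22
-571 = -571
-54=-54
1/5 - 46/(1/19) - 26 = -4499/5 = -899.80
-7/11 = -0.64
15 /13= 1.15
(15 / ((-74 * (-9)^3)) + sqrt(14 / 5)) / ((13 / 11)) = 55 / 233766 + 11 * sqrt(70) / 65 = 1.42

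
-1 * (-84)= 84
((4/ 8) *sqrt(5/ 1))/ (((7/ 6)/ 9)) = 27 *sqrt(5)/ 7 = 8.62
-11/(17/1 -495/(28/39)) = 308/18829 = 0.02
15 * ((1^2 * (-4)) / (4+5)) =-20 / 3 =-6.67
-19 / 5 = -3.80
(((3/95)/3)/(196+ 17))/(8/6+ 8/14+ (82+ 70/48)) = 56/96730045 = 0.00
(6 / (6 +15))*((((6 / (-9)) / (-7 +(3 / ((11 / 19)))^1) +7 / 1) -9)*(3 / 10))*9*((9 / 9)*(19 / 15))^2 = -2527 / 1250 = -2.02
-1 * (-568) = 568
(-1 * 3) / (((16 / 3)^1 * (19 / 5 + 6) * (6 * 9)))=-5 / 4704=-0.00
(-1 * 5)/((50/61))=-6.10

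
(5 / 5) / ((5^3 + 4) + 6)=1 / 135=0.01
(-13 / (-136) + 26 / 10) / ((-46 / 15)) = -5499 / 6256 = -0.88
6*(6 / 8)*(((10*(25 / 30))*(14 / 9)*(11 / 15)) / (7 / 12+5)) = 1540 / 201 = 7.66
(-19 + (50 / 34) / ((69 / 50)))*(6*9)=-968.46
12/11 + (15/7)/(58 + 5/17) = 86049/76307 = 1.13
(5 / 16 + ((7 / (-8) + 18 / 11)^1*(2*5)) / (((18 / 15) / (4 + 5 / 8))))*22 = 62635 / 96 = 652.45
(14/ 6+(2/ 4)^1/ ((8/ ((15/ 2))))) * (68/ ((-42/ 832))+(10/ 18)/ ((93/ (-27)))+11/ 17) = -125273300/ 33201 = -3773.18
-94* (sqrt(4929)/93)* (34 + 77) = -3478* sqrt(4929)/31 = -7876.75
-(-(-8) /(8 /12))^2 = -144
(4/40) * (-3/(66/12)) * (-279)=837/55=15.22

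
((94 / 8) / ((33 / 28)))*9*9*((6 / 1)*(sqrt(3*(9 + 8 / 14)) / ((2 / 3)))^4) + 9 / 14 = 12458335563 / 616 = 20224570.72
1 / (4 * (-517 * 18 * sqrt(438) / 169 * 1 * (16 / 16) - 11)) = 28561 / 13792022068 - 71487 * sqrt(438) / 6896011034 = -0.00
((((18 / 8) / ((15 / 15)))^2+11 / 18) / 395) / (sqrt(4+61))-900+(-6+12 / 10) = -904.80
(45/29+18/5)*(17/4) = 12699/580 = 21.89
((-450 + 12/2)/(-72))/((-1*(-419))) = 37/2514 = 0.01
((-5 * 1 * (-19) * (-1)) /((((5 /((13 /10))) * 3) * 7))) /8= -247 /1680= -0.15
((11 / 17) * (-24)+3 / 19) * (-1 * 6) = 29790 / 323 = 92.23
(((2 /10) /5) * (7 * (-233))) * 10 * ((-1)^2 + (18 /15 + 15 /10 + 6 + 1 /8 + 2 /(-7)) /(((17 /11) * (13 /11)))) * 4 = -81827503 /5525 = -14810.41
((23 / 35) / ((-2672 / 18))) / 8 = -207 / 374080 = -0.00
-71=-71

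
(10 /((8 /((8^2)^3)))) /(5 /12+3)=95906.34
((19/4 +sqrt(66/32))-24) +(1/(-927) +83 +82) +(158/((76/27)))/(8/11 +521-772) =sqrt(33)/4 +28225137757/193954356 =146.96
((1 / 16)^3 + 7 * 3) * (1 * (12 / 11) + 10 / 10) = 1978391 / 45056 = 43.91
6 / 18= 1 / 3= 0.33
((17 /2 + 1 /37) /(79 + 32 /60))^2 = 89586225 /7793711524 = 0.01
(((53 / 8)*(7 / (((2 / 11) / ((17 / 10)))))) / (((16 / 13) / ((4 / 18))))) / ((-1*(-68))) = 1.15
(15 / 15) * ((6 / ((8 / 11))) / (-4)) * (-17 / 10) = 561 / 160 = 3.51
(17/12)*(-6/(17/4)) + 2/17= -32/17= -1.88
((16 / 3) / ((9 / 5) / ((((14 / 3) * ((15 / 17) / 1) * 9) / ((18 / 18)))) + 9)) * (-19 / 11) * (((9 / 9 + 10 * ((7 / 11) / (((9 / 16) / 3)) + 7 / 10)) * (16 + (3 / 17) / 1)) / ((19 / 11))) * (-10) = 1937600000 / 484551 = 3998.75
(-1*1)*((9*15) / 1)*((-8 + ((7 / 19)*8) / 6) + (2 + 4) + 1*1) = 68.68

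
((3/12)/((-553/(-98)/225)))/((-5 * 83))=-315/13114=-0.02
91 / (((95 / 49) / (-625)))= -557375 / 19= -29335.53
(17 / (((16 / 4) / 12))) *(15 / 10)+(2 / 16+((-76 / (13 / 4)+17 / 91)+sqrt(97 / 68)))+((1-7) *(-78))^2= sqrt(1649) / 34+159488367 / 728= 219078.62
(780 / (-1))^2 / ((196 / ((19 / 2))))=1444950 / 49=29488.78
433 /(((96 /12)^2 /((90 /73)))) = 19485 /2336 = 8.34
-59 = -59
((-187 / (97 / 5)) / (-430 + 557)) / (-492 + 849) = -55 / 258699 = -0.00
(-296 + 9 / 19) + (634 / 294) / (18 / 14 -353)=-290312753 / 982338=-295.53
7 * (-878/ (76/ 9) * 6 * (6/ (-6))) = 82971/ 19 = 4366.89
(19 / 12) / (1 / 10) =95 / 6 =15.83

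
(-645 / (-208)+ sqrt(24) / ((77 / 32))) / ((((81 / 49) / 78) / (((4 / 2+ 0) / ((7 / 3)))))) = 3328* sqrt(6) / 99+ 1505 / 12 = 207.76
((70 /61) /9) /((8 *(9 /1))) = 35 /19764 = 0.00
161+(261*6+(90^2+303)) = 10130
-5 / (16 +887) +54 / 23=48647 / 20769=2.34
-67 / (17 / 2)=-134 / 17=-7.88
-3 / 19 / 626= -3 / 11894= -0.00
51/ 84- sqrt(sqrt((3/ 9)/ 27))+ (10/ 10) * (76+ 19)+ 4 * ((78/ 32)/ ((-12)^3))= 1536485/ 16128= 95.27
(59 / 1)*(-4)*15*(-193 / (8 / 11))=1878855 / 2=939427.50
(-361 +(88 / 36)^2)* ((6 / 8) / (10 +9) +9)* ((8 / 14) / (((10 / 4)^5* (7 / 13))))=-2739506848 / 78553125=-34.87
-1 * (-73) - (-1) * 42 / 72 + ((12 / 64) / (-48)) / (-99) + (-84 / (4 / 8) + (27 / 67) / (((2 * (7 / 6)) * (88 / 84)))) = -94.25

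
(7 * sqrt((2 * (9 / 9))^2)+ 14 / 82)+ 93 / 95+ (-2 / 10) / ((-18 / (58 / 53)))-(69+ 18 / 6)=-105600473 / 1857915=-56.84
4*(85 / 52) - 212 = -2671 / 13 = -205.46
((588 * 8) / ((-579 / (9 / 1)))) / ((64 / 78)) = -17199 / 193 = -89.11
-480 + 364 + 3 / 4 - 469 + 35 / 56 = -4669 / 8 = -583.62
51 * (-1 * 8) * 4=-1632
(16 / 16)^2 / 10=1 / 10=0.10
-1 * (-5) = 5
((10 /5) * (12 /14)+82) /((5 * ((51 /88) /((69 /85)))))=1186064 /50575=23.45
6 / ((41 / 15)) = 90 / 41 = 2.20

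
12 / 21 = 4 / 7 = 0.57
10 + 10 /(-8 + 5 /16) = 8.70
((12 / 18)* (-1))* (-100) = 200 / 3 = 66.67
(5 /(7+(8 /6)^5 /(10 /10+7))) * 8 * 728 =7076160 /1829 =3868.87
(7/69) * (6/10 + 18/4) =119/230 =0.52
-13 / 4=-3.25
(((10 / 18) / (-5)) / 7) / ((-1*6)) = 1 / 378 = 0.00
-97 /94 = -1.03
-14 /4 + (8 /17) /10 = -587 /170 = -3.45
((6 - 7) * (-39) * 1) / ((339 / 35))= 455 / 113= 4.03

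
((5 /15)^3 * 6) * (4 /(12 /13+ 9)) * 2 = 208 /1161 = 0.18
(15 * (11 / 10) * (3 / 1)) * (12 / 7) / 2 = 297 / 7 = 42.43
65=65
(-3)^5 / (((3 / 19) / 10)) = -15390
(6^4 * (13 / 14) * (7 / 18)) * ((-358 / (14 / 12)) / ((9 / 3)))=-335088 / 7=-47869.71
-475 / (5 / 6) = -570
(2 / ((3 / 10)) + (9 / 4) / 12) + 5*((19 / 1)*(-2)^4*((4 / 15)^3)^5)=9604477885033747561 / 1401260449218750000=6.85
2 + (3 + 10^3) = 1005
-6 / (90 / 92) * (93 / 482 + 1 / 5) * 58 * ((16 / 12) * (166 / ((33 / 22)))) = -3355319488 / 162675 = -20625.91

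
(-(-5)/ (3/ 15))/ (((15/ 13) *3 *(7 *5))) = 13/ 63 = 0.21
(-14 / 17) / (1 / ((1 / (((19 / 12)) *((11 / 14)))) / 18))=-392 / 10659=-0.04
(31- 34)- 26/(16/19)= -271/8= -33.88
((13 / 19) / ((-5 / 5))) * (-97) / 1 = 1261 / 19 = 66.37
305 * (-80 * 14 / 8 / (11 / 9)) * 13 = -454172.73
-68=-68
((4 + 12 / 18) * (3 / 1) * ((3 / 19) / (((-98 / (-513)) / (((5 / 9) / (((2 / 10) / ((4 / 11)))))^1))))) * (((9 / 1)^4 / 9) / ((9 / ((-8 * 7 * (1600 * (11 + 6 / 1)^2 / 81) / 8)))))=-416160000 / 11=-37832727.27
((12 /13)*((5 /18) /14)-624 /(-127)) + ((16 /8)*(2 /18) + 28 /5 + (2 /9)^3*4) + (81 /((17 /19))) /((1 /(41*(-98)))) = -260482352794387 /716129505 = -363736.38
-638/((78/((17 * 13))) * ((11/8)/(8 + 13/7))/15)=-1360680/7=-194382.86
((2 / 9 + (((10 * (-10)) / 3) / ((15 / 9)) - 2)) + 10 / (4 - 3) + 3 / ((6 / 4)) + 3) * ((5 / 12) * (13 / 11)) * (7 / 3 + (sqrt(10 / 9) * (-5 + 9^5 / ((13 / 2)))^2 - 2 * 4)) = 67405 / 3564 - 4249195672145 * sqrt(10) / 46332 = -290018468.26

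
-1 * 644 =-644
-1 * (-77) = 77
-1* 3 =-3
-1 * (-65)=65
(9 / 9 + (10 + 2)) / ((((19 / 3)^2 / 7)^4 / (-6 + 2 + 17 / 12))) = -2116147761 / 67934252164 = -0.03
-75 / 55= -15 / 11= -1.36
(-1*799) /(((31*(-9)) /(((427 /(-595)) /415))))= -2867 /578925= -0.00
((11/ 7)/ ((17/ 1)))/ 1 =11/ 119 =0.09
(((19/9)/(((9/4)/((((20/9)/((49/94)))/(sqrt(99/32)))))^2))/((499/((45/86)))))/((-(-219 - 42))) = 85956608000/8733873571849503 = 0.00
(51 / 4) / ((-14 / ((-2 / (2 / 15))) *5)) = 153 / 56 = 2.73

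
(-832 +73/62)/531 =-51511/32922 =-1.56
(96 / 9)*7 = 224 / 3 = 74.67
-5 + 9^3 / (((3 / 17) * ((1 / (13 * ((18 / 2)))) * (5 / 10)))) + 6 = 966655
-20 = -20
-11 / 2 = -5.50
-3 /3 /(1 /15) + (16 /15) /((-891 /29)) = -200939 /13365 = -15.03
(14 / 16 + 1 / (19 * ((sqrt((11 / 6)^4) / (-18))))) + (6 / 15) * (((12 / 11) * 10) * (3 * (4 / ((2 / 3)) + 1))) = 1696285 / 18392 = 92.23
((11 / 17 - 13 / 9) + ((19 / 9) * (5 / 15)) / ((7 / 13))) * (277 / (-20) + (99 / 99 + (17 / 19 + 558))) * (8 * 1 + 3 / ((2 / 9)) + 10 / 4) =679345178 / 101745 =6676.94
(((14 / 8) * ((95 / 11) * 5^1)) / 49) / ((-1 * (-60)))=95 / 3696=0.03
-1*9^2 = -81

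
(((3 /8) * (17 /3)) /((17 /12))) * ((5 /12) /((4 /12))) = 15 /8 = 1.88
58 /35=1.66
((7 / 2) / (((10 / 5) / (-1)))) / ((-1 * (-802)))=-7 / 3208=-0.00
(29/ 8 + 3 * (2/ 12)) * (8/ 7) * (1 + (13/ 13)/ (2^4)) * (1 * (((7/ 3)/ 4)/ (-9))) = -187/ 576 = -0.32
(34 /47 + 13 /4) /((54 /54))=747 /188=3.97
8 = 8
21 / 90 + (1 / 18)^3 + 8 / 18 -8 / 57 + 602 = 333829931 / 554040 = 602.54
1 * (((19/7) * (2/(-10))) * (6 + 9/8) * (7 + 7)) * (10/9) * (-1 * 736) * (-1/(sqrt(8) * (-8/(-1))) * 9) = -24909 * sqrt(2)/2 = -17613.32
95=95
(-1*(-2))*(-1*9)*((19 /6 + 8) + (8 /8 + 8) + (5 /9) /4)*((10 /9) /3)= -3655 /27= -135.37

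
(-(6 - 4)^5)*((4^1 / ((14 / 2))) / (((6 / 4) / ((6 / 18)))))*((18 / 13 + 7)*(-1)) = 27904 / 819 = 34.07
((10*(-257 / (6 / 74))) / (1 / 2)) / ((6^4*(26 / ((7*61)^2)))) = -8668832305 / 25272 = -343021.22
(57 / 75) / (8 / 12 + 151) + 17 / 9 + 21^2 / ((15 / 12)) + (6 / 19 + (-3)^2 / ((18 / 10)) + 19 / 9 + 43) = 87556733 / 216125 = 405.12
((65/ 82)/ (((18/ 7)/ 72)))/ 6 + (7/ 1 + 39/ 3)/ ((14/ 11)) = 19.41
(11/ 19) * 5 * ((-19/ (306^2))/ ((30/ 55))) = -605/ 561816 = -0.00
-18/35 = -0.51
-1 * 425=-425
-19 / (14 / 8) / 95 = -4 / 35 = -0.11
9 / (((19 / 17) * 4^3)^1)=153 / 1216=0.13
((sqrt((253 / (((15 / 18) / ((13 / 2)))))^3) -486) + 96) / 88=-195 / 44 + 897* sqrt(49335) / 200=991.75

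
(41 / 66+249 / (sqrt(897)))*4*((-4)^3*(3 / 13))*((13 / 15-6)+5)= 10496 / 2145+42496*sqrt(897) / 19435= 70.38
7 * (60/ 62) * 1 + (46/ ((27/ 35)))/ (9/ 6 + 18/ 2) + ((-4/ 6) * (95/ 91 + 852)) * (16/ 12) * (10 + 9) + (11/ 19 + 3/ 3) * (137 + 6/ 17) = -1046392264408/ 73805823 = -14177.64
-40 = -40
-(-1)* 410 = 410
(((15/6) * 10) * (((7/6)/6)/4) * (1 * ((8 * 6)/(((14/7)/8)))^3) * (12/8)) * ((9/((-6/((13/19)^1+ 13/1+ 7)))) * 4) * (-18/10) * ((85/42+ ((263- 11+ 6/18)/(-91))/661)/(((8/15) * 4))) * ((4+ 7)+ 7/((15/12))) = 7395192337340160/163267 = 45295083129.72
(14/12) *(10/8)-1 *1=11/24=0.46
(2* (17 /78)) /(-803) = -0.00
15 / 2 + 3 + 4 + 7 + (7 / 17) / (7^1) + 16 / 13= 10073 / 442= 22.79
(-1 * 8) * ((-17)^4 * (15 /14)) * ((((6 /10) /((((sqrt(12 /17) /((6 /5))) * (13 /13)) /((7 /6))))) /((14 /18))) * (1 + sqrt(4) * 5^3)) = -1132043634 * sqrt(51) /35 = -230983102.58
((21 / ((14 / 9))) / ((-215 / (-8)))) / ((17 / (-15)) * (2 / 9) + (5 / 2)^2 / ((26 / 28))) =75816 / 977863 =0.08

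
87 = 87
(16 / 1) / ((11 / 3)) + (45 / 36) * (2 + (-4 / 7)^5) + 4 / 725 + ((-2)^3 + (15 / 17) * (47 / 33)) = 226399647 / 4557218050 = 0.05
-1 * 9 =-9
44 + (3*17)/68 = 179/4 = 44.75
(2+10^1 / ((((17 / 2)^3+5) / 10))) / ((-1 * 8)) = -5353 / 19812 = -0.27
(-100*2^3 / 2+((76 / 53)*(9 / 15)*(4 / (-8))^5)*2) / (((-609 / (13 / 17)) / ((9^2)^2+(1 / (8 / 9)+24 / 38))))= 1833058048133 / 556025120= 3296.72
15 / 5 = 3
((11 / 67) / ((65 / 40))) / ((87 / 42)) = 1232 / 25259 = 0.05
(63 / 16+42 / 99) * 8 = 2303 / 66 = 34.89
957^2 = 915849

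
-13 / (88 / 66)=-39 / 4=-9.75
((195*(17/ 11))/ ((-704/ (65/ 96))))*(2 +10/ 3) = -71825/ 46464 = -1.55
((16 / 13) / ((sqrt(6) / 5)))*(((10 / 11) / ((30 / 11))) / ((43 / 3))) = 40*sqrt(6) / 1677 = 0.06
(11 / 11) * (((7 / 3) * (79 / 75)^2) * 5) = 43687 / 3375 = 12.94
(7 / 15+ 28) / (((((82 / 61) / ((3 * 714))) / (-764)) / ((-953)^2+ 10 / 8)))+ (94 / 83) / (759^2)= -308508637614420905954657 / 9802018215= -31473991462524.63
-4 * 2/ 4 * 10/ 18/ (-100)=1/ 90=0.01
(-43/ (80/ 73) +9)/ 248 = -2419/ 19840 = -0.12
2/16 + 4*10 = 321/8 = 40.12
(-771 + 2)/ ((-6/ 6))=769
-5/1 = -5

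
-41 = -41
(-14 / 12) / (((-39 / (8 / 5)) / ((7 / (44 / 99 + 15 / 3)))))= 4 / 65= 0.06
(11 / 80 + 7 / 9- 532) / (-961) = 382381 / 691920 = 0.55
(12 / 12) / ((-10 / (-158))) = 79 / 5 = 15.80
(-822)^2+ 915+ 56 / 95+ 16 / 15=192831187 / 285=676600.66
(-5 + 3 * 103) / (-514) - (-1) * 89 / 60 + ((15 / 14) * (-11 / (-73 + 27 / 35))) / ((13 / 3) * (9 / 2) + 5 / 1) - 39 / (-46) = 19180683337 / 10983110880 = 1.75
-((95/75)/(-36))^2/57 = -19/874800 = -0.00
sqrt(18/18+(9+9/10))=sqrt(1090)/10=3.30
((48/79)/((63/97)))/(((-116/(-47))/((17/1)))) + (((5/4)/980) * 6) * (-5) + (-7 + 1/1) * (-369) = 2220.41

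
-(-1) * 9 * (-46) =-414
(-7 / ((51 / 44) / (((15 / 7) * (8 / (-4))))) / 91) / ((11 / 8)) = 320 / 1547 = 0.21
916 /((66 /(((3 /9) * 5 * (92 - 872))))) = -595400 /33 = -18042.42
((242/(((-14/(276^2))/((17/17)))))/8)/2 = -576081/7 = -82297.29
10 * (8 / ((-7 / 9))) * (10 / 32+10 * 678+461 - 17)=-5201505 / 7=-743072.14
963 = 963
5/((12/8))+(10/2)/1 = 25/3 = 8.33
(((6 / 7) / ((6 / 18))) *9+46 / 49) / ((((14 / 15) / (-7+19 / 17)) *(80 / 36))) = -398250 / 5831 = -68.30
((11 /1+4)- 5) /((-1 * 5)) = -2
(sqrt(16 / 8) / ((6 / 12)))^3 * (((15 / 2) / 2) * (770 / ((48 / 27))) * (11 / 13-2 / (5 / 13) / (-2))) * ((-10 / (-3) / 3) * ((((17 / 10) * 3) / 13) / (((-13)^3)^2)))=6597360 * sqrt(2) / 815730721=0.01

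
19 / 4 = 4.75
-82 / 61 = -1.34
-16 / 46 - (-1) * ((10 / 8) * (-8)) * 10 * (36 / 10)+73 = -6609 / 23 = -287.35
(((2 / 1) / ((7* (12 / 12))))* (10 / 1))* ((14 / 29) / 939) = 40 / 27231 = 0.00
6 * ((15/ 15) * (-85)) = -510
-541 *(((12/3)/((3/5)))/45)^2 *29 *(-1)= 251024/729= 344.34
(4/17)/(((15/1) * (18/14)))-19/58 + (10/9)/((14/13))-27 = -24490307/931770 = -26.28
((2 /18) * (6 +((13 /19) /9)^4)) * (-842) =-4319666329574 /7695324729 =-561.34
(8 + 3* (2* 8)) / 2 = 28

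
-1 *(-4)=4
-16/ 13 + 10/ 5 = 10/ 13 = 0.77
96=96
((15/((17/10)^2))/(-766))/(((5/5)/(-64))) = 48000/110687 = 0.43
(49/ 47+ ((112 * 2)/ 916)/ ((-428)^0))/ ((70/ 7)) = 13853/ 107630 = 0.13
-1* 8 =-8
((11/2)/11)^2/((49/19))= 19/196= 0.10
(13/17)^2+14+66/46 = 106482/6647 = 16.02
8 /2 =4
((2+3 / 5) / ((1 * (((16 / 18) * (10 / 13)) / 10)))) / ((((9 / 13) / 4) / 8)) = 8788 / 5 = 1757.60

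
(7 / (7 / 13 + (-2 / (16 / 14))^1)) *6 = -104 / 3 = -34.67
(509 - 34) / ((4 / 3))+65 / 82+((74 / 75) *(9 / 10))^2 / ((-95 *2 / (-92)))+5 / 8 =358.05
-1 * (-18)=18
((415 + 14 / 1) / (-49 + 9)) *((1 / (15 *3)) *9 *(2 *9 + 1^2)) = -8151 / 200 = -40.76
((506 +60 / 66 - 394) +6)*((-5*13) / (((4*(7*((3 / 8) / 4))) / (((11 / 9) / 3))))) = -226720 / 189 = -1199.58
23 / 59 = 0.39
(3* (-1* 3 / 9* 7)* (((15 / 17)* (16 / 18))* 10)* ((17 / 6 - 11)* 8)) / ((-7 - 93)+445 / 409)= -44891840 / 1237923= -36.26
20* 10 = 200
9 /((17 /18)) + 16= 434 /17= 25.53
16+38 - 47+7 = 14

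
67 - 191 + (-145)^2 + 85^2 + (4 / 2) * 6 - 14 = 28124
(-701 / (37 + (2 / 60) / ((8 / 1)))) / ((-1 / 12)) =227.33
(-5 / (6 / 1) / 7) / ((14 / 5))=-0.04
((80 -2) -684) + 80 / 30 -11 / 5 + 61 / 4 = -35417 / 60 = -590.28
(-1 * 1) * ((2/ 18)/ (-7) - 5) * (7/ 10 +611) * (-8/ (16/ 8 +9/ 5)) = -2577296/ 399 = -6459.39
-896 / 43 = -20.84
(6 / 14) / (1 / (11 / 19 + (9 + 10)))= 1116 / 133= 8.39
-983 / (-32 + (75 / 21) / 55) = 75691 / 2459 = 30.78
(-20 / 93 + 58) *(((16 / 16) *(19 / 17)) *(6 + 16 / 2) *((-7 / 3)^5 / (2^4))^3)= -1696640804369839853 / 23230076894208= -73036.38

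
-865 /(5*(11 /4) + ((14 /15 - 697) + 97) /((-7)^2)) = -567.53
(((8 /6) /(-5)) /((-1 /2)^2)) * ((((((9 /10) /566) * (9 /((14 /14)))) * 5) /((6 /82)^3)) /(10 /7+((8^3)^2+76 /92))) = -44385124 /59720849005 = -0.00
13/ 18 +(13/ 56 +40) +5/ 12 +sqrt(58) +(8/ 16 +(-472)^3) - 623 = -52997933081/ 504 +sqrt(58) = -105154621.51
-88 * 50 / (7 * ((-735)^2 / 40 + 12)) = -3200 / 68817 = -0.05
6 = 6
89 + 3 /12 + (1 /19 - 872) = -59485 /76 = -782.70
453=453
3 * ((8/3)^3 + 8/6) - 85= -217/9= -24.11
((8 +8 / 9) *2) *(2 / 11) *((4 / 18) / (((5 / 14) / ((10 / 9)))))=17920 / 8019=2.23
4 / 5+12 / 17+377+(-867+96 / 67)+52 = -2477674 / 5695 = -435.06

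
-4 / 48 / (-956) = 1 / 11472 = 0.00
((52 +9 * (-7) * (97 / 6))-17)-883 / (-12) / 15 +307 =-120887 / 180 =-671.59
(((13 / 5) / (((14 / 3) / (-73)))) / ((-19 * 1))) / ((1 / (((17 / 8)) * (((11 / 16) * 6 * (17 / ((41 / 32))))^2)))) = 15232181679 / 1117865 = 13626.14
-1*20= -20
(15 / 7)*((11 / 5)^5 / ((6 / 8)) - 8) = 569204 / 4375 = 130.10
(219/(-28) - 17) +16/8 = -639/28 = -22.82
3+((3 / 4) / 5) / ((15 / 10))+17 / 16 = 333 / 80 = 4.16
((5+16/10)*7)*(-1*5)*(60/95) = -2772/19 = -145.89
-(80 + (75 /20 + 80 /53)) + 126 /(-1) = -44787 /212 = -211.26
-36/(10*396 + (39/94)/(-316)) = -356448/39209267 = -0.01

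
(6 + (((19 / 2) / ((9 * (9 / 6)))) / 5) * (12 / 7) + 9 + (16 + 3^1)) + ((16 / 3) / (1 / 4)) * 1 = 17506 / 315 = 55.57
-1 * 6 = -6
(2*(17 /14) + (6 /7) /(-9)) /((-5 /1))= -7 /15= -0.47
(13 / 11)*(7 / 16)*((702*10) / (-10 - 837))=-22815 / 5324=-4.29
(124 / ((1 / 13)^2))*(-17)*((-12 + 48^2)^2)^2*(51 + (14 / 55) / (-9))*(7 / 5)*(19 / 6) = -610953432416683410722304 / 275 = -2221648845151576038990.20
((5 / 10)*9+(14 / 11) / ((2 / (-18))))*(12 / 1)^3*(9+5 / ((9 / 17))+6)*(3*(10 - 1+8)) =-14981760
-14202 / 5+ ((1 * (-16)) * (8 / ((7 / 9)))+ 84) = -102234 / 35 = -2920.97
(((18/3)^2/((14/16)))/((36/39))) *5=1560/7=222.86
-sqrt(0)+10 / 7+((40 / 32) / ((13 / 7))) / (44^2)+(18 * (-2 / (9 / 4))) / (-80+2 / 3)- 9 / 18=13544549 / 11979968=1.13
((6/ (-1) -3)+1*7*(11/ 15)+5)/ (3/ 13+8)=221/ 1605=0.14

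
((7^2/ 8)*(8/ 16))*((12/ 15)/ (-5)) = -49/ 100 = -0.49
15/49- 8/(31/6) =-1887/1519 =-1.24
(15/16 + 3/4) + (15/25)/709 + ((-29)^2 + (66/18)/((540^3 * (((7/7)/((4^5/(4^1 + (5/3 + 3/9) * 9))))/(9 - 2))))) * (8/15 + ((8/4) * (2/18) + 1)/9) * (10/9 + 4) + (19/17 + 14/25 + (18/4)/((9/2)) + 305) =16528282009329000583/5188421282130000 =3185.61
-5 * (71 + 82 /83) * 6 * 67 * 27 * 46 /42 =-2486018250 /581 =-4278861.02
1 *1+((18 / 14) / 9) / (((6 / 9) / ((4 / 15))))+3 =142 / 35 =4.06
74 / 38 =37 / 19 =1.95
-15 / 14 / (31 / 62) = -2.14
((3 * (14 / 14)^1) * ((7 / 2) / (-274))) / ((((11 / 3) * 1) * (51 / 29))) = -609 / 102476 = -0.01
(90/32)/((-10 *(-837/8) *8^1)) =1/2976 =0.00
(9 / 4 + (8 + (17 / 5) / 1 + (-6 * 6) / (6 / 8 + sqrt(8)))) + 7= 57787 / 2380 - 1152 * sqrt(2) / 119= 10.59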